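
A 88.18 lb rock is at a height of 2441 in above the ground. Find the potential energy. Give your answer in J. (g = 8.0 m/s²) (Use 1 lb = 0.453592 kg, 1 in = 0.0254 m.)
Convert to SI: m = 39.9977 kg, h = 62.0014 m
PE = mgh = (39.9977)(8.0)(62.0014) = 19840 J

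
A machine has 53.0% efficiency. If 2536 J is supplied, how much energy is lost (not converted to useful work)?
W_lost = W_in(1 − η) = 2536·(1 − 0.53) = 1192 J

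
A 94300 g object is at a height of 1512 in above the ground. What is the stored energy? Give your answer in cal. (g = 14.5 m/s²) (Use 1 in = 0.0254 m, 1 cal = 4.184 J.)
Convert to SI: m = 94.3 kg, h = 38.4048 m
PE = mgh = (94.3)(14.5)(38.4048) = 52512.8 J = 12550 cal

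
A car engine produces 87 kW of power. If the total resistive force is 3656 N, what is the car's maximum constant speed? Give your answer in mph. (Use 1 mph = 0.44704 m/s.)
P = Fv ⇒ v = P/F = 87000 W/3656.0 N = 23.7965 m/s = 53.23 mph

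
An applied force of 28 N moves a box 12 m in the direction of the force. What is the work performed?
W = F·d = (28)(12) = 336.0 J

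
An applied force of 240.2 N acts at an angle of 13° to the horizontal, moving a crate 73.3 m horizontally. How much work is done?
W = F·d·cosθ = (240.2)(73.3)cos(13°) = 17160 J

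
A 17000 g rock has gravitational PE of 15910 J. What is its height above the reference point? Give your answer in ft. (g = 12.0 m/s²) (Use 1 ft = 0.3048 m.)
Convert to SI: m = 17.0 kg, PE = 15910.0 J
h = PE/(mg) = 15910.0/(17.0·12.0) = 77.9902 m = 255.9 ft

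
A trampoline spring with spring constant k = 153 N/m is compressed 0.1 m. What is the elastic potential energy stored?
PE = ½kx² = ½(153)(0.1)² = 0.765 J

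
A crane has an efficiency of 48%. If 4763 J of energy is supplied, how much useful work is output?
W_out = η·W_in = 0.48·4763 = 2286.24 J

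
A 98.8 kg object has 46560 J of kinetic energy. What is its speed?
v = √(2·KE/m) = √(2·46560/98.8) = 30.7 m/s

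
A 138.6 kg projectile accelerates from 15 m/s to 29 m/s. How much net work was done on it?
W = ΔKE = ½m(v₂² − v₁²) = ½(138.6)(29² − 15²) = 42688.8 J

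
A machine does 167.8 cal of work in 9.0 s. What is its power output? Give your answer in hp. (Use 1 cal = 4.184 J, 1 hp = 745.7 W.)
Convert to SI: W = 702.075 J, t = 9.0 s
P = W/t = 702.075/9.0 = 78.0084 W = 0.1046 hp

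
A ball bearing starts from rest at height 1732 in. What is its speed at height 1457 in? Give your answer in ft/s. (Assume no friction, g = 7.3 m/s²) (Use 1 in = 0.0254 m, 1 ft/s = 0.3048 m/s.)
Convert to SI: h₁−h₂ = 6.985 m
mgh₁ = mgh₂ + ½mv² ⇒ v = √(2g(h₁−h₂)) = √(2·7.3·6.985) = 10.0986 m/s = 33.13 ft/s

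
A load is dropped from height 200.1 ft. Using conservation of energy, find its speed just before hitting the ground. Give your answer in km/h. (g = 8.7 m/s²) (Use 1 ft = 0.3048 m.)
Convert to SI: h = 60.9905 m
mgh = ½mv² ⇒ v = √(2gh) = √(2·8.7·60.9905) = 32.5766 m/s = 117.3 km/h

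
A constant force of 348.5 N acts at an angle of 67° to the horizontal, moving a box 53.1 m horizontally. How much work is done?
W = F·d·cosθ = (348.5)(53.1)cos(67°) = 7231 J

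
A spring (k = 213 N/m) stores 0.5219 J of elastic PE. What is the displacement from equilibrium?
x = √(2·PE/k) = √(2·0.5219/213) = 0.07 m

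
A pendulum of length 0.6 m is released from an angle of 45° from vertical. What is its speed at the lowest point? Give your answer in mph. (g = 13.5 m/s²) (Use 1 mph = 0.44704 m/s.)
h = L(1 − cosθ) = 0.6(1 − cos45°) = 0.175736 m
v = √(2gh) = √(2·13.5·0.175736) = 2.17827 m/s = 4.873 mph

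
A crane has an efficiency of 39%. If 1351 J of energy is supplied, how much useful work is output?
W_out = η·W_in = 0.39·1351 = 526.89 J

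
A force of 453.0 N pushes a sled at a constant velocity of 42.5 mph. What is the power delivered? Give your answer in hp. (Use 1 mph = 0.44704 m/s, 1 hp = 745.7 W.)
Convert to SI: F = 453.0 N, v = 18.9992 m/s
P = Fv = (453.0)(18.9992) = 8606.64 W = 11.54 hp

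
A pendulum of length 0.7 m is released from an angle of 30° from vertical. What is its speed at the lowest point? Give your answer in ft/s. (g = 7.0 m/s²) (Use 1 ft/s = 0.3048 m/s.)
h = L(1 − cosθ) = 0.7(1 − cos30°) = 0.0937822 m
v = √(2gh) = √(2·7.0·0.0937822) = 1.14584 m/s = 3.759 ft/s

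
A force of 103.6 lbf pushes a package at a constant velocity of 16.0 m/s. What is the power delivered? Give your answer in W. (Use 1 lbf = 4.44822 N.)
Convert to SI: F = 460.836 N, v = 16.0 m/s
P = Fv = (460.836)(16.0) = 7373 W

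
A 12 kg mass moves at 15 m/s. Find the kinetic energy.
KE = ½mv² = ½(12)(15)² = 1350.0 J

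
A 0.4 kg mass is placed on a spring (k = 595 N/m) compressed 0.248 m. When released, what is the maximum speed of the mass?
½kx² = ½mv² ⇒ v = x√(k/m) = (0.248)√(595/0.4) = 9.565 m/s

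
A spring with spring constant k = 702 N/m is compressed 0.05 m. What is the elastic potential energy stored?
PE = ½kx² = ½(702)(0.05)² = 0.8775 J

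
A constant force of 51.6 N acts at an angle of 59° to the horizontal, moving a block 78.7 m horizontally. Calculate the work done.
W = F·d·cosθ = (51.6)(78.7)cos(59°) = 2092 J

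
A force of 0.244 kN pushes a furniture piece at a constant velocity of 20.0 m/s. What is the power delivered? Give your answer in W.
Convert to SI: F = 244.0 N, v = 20.0 m/s
P = Fv = (244.0)(20.0) = 4880 W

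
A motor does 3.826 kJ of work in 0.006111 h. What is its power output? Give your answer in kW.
Convert to SI: W = 3826.0 J, t = 21.9996 s
P = W/t = 3826.0/21.9996 = 173.912 W = 0.1739 kW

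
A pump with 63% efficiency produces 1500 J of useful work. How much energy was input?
W_in = W_out/η = 1500/0.63 = 2381 J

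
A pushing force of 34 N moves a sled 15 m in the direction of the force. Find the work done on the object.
W = F·d = (34)(15) = 510.0 J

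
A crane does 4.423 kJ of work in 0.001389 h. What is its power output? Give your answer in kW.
Convert to SI: W = 4423.0 J, t = 5.0004 s
P = W/t = 4423.0/5.0004 = 884.529 W = 0.8845 kW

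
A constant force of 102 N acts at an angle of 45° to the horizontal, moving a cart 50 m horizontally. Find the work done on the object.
W = F·d·cosθ = (102)(50)cos(45°) = 3606 J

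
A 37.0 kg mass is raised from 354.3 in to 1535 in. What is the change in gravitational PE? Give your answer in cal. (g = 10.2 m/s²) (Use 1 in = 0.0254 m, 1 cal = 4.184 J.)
Convert to SI: m = 37.0 kg, Δh = 29.9898 m
ΔPE = mgΔh = (37.0)(10.2)(29.9898) = 11318.1 J = 2705 cal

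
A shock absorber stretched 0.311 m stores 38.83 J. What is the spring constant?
k = 2·PE/x² = 2·38.83/(0.311)² = 802.9 N/m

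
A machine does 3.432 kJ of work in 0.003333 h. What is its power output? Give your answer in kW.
Convert to SI: W = 3432.0 J, t = 11.9988 s
P = W/t = 3432.0/11.9988 = 286.029 W = 0.286 kW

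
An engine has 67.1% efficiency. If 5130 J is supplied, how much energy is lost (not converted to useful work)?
W_lost = W_in(1 − η) = 5130·(1 − 0.671) = 1688 J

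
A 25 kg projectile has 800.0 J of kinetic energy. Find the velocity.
v = √(2·KE/m) = √(2·800.0/25) = 8.0 m/s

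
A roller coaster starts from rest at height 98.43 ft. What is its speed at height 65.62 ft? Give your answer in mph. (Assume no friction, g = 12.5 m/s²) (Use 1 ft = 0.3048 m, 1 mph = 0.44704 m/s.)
Convert to SI: h₁−h₂ = 10.0005 m
mgh₁ = mgh₂ + ½mv² ⇒ v = √(2g(h₁−h₂)) = √(2·12.5·10.0005) = 15.8118 m/s = 35.37 mph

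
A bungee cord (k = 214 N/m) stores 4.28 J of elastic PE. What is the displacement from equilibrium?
x = √(2·PE/k) = √(2·4.28/214) = 0.2 m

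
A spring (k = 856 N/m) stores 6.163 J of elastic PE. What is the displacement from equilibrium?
x = √(2·PE/k) = √(2·6.163/856) = 0.12 m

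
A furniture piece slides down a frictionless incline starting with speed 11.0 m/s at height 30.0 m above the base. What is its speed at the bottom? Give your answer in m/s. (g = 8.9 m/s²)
½mv₀² + mgh = ½mv² ⇒ v = √(v₀² + 2gh) = √(11.0² + 2·8.9·30.0) = 25.59 m/s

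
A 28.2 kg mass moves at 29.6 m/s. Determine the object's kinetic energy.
KE = ½mv² = ½(28.2)(29.6)² = 12350 J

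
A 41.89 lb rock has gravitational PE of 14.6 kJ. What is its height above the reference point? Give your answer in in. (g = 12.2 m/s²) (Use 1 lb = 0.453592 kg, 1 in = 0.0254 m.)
Convert to SI: m = 19.001 kg, PE = 14600.0 J
h = PE/(mg) = 14600.0/(19.001·12.2) = 62.9821 m = 2480 in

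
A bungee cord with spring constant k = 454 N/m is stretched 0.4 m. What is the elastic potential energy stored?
PE = ½kx² = ½(454)(0.4)² = 36.32 J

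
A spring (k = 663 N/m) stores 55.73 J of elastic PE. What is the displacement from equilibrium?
x = √(2·PE/k) = √(2·55.73/663) = 0.41 m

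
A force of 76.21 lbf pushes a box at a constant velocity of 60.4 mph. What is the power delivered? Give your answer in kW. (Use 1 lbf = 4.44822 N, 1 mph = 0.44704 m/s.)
Convert to SI: F = 338.999 N, v = 27.0012 m/s
P = Fv = (338.999)(27.0012) = 9153.38 W = 9.153 kW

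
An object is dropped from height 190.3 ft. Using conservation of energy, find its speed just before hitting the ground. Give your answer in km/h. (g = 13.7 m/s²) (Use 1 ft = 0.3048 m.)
Convert to SI: h = 58.0034 m
mgh = ½mv² ⇒ v = √(2gh) = √(2·13.7·58.0034) = 39.866 m/s = 143.5 km/h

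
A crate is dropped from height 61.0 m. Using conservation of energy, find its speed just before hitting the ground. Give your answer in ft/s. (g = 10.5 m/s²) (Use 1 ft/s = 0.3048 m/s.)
mgh = ½mv² ⇒ v = √(2gh) = √(2·10.5·61.0) = 35.7911 m/s = 117.4 ft/s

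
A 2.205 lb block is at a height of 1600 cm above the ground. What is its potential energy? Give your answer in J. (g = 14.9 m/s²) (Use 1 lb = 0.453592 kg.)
Convert to SI: m = 1.00017 kg, h = 16.0 m
PE = mgh = (1.00017)(14.9)(16.0) = 238.4 J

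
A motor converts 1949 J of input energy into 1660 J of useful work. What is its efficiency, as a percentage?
η = W_out/W_in = 1660/1949 = 85.17%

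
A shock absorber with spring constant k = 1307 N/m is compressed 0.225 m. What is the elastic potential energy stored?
PE = ½kx² = ½(1307)(0.225)² = 33.08 J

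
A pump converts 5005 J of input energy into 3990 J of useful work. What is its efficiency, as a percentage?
η = W_out/W_in = 3990/5005 = 79.72%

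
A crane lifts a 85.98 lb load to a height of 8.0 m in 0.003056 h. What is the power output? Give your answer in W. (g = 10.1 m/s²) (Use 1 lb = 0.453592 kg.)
Convert to SI: m = 38.9998 kg, h = 8.0 m, t = 11.0016 s
P = mgh/t = (38.9998)(10.1)(8.0)/11.0016 = 286.4 W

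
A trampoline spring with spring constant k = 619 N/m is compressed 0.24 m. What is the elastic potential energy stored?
PE = ½kx² = ½(619)(0.24)² = 17.83 J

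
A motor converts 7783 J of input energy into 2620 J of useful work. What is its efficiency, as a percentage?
η = W_out/W_in = 2620/7783 = 33.66%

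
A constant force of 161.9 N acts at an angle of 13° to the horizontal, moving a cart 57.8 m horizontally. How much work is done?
W = F·d·cosθ = (161.9)(57.8)cos(13°) = 9118 J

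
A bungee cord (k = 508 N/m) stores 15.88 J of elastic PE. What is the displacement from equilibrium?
x = √(2·PE/k) = √(2·15.88/508) = 0.25 m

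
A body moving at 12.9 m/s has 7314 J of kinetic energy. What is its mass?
m = 2·KE/v² = 2·7314/(12.9)² = 87.9 kg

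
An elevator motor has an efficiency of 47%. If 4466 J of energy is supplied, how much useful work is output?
W_out = η·W_in = 0.47·4466 = 2099.02 J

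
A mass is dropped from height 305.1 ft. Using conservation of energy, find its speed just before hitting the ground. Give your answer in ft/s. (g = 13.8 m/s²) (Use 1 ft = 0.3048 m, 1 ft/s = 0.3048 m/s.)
Convert to SI: h = 92.9945 m
mgh = ½mv² ⇒ v = √(2gh) = √(2·13.8·92.9945) = 50.6621 m/s = 166.2 ft/s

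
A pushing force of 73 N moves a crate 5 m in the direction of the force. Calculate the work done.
W = F·d = (73)(5) = 365.0 J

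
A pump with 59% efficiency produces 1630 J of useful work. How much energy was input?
W_in = W_out/η = 1630/0.59 = 2763 J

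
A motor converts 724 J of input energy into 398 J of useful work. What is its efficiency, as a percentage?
η = W_out/W_in = 398/724 = 54.97%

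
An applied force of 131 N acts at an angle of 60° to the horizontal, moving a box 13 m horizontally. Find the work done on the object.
W = F·d·cosθ = (131)(13)cos(60°) = 851.5 J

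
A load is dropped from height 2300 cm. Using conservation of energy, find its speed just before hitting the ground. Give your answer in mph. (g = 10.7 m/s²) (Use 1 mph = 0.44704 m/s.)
Convert to SI: h = 23.0 m
mgh = ½mv² ⇒ v = √(2gh) = √(2·10.7·23.0) = 22.1856 m/s = 49.63 mph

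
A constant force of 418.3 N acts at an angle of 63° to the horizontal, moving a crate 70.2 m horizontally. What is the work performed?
W = F·d·cosθ = (418.3)(70.2)cos(63°) = 13330 J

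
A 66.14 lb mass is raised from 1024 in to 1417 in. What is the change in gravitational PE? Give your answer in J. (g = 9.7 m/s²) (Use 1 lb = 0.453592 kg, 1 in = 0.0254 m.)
Convert to SI: m = 30.0006 kg, Δh = 9.9822 m
ΔPE = mgΔh = (30.0006)(9.7)(9.9822) = 2905 J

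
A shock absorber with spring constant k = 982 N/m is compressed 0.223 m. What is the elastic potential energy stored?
PE = ½kx² = ½(982)(0.223)² = 24.42 J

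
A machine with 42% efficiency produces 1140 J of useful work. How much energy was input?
W_in = W_out/η = 1140/0.42 = 2714 J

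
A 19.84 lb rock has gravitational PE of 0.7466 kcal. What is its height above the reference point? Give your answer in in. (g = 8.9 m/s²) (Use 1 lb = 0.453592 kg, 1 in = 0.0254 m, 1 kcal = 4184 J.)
Convert to SI: m = 8.99927 kg, PE = 3123.77 J
h = PE/(mg) = 3123.77/(8.99927·8.9) = 39.0016 m = 1535 in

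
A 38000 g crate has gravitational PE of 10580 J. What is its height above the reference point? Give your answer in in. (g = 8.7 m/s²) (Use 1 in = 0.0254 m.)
Convert to SI: m = 38.0 kg, PE = 10580.0 J
h = PE/(mg) = 10580.0/(38.0·8.7) = 32.0024 m = 1260 in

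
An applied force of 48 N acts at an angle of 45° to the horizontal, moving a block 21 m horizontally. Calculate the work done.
W = F·d·cosθ = (48)(21)cos(45°) = 712.8 J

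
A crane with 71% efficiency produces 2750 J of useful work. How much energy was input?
W_in = W_out/η = 2750/0.71 = 3873 J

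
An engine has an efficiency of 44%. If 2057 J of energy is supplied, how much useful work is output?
W_out = η·W_in = 0.44·2057 = 905.08 J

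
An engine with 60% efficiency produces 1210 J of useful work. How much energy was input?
W_in = W_out/η = 1210/0.6 = 2017 J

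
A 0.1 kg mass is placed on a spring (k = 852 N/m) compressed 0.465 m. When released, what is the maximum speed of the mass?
½kx² = ½mv² ⇒ v = x√(k/m) = (0.465)√(852/0.1) = 42.92 m/s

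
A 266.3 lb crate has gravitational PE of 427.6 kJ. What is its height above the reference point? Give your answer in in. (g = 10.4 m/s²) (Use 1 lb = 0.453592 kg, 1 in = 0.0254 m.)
Convert to SI: m = 120.792 kg, PE = 427600 J
h = PE/(mg) = 427600/(120.792·10.4) = 340.383 m = 13400 in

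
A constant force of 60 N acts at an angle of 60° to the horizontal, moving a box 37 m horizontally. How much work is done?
W = F·d·cosθ = (60)(37)cos(60°) = 1110 J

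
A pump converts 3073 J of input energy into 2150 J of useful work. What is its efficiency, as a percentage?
η = W_out/W_in = 2150/3073 = 69.96%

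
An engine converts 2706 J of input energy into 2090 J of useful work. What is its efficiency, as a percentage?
η = W_out/W_in = 2090/2706 = 77.24%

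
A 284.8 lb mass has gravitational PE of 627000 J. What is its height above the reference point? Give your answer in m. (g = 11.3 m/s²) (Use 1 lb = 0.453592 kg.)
Convert to SI: m = 129.183 kg, PE = 627000 J
h = PE/(mg) = 627000/(129.183·11.3) = 429.5 m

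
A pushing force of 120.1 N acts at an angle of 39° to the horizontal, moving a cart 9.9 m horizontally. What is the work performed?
W = F·d·cosθ = (120.1)(9.9)cos(39°) = 924.0 J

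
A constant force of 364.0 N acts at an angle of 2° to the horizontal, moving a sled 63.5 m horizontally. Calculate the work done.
W = F·d·cosθ = (364.0)(63.5)cos(2°) = 23100 J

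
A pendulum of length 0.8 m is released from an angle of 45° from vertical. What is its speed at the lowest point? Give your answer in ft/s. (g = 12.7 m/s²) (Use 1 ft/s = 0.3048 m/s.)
h = L(1 − cosθ) = 0.8(1 − cos45°) = 0.234315 m
v = √(2gh) = √(2·12.7·0.234315) = 2.43959 m/s = 8.004 ft/s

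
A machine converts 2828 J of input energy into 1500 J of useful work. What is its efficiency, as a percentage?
η = W_out/W_in = 1500/2828 = 53.04%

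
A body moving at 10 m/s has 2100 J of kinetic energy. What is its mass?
m = 2·KE/v² = 2·2100/(10)² = 42.0 kg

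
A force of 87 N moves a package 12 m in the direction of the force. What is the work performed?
W = F·d = (87)(12) = 1044 J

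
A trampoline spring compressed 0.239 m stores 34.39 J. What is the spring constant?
k = 2·PE/x² = 2·34.39/(0.239)² = 1204 N/m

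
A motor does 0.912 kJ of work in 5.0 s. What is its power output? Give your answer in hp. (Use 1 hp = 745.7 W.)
Convert to SI: W = 912.0 J, t = 5.0 s
P = W/t = 912.0/5.0 = 182.4 W = 0.2446 hp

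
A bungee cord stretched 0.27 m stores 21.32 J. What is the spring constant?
k = 2·PE/x² = 2·21.32/(0.27)² = 584.9 N/m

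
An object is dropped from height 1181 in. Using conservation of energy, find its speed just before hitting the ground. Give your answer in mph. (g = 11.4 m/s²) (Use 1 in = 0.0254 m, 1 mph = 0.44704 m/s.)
Convert to SI: h = 29.9974 m
mgh = ½mv² ⇒ v = √(2gh) = √(2·11.4·29.9974) = 26.1523 m/s = 58.5 mph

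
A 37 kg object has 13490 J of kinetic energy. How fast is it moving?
v = √(2·KE/m) = √(2·13490/37) = 27.0 m/s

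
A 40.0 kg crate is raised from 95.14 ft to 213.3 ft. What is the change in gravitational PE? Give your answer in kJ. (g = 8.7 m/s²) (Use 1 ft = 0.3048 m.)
Convert to SI: m = 40.0 kg, Δh = 36.0152 m
ΔPE = mgΔh = (40.0)(8.7)(36.0152) = 12533.3 J = 12.53 kJ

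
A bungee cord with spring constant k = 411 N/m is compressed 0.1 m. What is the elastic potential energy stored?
PE = ½kx² = ½(411)(0.1)² = 2.055 J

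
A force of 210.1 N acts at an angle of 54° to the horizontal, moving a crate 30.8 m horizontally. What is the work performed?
W = F·d·cosθ = (210.1)(30.8)cos(54°) = 3804 J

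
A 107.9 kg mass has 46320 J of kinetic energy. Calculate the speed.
v = √(2·KE/m) = √(2·46320/107.9) = 29.3 m/s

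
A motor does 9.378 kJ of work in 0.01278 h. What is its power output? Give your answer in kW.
Convert to SI: W = 9378.0 J, t = 46.008 s
P = W/t = 9378.0/46.008 = 203.834 W = 0.2038 kW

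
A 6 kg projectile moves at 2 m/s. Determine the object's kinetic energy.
KE = ½mv² = ½(6)(2)² = 12.0 J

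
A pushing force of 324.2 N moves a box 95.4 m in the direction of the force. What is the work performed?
W = F·d = (324.2)(95.4) = 30930 J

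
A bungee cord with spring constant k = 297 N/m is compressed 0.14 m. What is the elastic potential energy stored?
PE = ½kx² = ½(297)(0.14)² = 2.911 J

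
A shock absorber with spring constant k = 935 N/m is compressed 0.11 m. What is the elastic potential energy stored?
PE = ½kx² = ½(935)(0.11)² = 5.657 J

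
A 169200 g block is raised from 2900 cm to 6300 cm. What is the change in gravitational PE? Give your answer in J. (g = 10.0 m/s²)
Convert to SI: m = 169.2 kg, Δh = 34.0 m
ΔPE = mgΔh = (169.2)(10.0)(34.0) = 57530 J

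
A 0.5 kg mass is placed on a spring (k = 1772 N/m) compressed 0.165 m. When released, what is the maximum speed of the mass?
½kx² = ½mv² ⇒ v = x√(k/m) = (0.165)√(1772/0.5) = 9.823 m/s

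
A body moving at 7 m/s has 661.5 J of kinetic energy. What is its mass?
m = 2·KE/v² = 2·661.5/(7)² = 27.0 kg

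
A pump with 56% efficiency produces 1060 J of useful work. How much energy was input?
W_in = W_out/η = 1060/0.56 = 1893 J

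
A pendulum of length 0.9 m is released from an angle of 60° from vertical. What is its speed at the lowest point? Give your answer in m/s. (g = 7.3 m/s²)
h = L(1 − cosθ) = 0.9(1 − cos60°) = 0.45 m
v = √(2gh) = √(2·7.3·0.45) = 2.563 m/s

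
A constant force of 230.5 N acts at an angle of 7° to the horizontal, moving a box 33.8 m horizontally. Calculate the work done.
W = F·d·cosθ = (230.5)(33.8)cos(7°) = 7733 J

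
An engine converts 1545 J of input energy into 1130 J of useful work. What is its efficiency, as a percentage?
η = W_out/W_in = 1130/1545 = 73.14%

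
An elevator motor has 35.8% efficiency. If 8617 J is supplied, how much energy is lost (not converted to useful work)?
W_lost = W_in(1 − η) = 8617·(1 − 0.358) = 5532 J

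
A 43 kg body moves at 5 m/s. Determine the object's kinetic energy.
KE = ½mv² = ½(43)(5)² = 537.5 J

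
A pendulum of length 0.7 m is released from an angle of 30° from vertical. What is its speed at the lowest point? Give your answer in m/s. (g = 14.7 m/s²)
h = L(1 − cosθ) = 0.7(1 − cos30°) = 0.0937822 m
v = √(2gh) = √(2·14.7·0.0937822) = 1.66 m/s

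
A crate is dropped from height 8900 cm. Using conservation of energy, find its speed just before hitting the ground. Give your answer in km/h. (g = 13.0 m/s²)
Convert to SI: h = 89.0 m
mgh = ½mv² ⇒ v = √(2gh) = √(2·13.0·89.0) = 48.1041 m/s = 173.2 km/h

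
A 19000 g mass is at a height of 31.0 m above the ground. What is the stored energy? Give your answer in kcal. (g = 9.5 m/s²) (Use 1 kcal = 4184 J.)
Convert to SI: m = 19.0 kg, h = 31.0 m
PE = mgh = (19.0)(9.5)(31.0) = 5595.5 J = 1.337 kcal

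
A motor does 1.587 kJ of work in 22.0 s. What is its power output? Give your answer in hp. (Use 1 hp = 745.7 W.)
Convert to SI: W = 1587.0 J, t = 22.0 s
P = W/t = 1587.0/22.0 = 72.1364 W = 0.09674 hp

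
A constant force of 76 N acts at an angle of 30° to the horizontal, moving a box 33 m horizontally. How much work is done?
W = F·d·cosθ = (76)(33)cos(30°) = 2172 J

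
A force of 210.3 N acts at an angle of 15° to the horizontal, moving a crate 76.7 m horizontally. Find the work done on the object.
W = F·d·cosθ = (210.3)(76.7)cos(15°) = 15580 J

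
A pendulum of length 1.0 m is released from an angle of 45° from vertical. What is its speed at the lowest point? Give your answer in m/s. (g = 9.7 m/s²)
h = L(1 − cosθ) = 1.0(1 − cos45°) = 0.292893 m
v = √(2gh) = √(2·9.7·0.292893) = 2.384 m/s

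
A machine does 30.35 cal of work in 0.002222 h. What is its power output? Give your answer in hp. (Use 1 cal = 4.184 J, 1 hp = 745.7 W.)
Convert to SI: W = 126.984 J, t = 7.9992 s
P = W/t = 126.984/7.9992 = 15.8746 W = 0.02129 hp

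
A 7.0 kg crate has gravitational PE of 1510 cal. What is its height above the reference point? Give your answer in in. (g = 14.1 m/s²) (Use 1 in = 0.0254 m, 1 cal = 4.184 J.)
Convert to SI: m = 7.0 kg, PE = 6317.84 J
h = PE/(mg) = 6317.84/(7.0·14.1) = 64.0105 m = 2520 in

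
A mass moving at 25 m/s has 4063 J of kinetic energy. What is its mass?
m = 2·KE/v² = 2·4063/(25)² = 13.0 kg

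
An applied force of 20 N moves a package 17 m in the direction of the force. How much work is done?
W = F·d = (20)(17) = 340.0 J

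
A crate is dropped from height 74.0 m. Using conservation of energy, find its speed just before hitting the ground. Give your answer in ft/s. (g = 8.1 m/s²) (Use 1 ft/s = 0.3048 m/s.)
mgh = ½mv² ⇒ v = √(2gh) = √(2·8.1·74.0) = 34.6237 m/s = 113.6 ft/s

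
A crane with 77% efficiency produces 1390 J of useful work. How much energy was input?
W_in = W_out/η = 1390/0.77 = 1805 J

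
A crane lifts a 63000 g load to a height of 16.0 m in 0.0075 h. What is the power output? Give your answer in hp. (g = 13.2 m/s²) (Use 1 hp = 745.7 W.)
Convert to SI: m = 63.0 kg, h = 16.0 m, t = 27.0 s
P = mgh/t = (63.0)(13.2)(16.0)/27.0 = 492.8 W = 0.6609 hp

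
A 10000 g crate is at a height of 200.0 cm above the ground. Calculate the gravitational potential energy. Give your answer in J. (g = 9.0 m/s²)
Convert to SI: m = 10.0 kg, h = 2.0 m
PE = mgh = (10.0)(9.0)(2.0) = 180.0 J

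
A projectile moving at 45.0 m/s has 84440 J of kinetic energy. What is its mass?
m = 2·KE/v² = 2·84440/(45.0)² = 83.4 kg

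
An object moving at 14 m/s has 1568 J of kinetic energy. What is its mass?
m = 2·KE/v² = 2·1568/(14)² = 16.0 kg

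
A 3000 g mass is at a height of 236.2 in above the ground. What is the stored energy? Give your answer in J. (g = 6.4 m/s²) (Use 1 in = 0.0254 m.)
Convert to SI: m = 3.0 kg, h = 5.99948 m
PE = mgh = (3.0)(6.4)(5.99948) = 115.2 J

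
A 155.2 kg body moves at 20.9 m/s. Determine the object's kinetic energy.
KE = ½mv² = ½(155.2)(20.9)² = 33900 J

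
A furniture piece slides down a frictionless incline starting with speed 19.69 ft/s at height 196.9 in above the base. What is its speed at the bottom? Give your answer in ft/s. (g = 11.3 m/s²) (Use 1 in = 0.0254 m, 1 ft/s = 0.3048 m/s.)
Convert to SI: v₀ = 6.00151 m/s, h = 5.00126 m
½mv₀² + mgh = ½mv² ⇒ v = √(v₀² + 2gh) = √(6.00151² + 2·11.3·5.00126) = 12.2085 m/s = 40.05 ft/s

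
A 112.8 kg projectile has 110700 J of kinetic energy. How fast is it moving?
v = √(2·KE/m) = √(2·110700/112.8) = 44.3 m/s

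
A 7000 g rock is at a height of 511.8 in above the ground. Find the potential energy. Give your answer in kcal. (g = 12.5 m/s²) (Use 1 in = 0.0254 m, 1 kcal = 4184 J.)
Convert to SI: m = 7.0 kg, h = 12.9997 m
PE = mgh = (7.0)(12.5)(12.9997) = 1137.48 J = 0.2719 kcal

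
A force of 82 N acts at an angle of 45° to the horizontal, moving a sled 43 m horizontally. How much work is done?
W = F·d·cosθ = (82)(43)cos(45°) = 2493 J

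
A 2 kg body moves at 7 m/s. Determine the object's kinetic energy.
KE = ½mv² = ½(2)(7)² = 49.0 J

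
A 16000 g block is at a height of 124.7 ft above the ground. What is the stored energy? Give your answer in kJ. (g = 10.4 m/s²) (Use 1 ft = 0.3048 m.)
Convert to SI: m = 16.0 kg, h = 38.0086 m
PE = mgh = (16.0)(10.4)(38.0086) = 6324.62 J = 6.325 kJ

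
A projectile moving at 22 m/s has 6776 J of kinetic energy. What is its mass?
m = 2·KE/v² = 2·6776/(22)² = 28.0 kg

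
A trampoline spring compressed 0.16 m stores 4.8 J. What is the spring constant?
k = 2·PE/x² = 2·4.8/(0.16)² = 375.0 N/m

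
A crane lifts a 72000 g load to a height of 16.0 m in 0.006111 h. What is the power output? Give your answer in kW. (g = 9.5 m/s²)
Convert to SI: m = 72.0 kg, h = 16.0 m, t = 21.9996 s
P = mgh/t = (72.0)(9.5)(16.0)/21.9996 = 497.464 W = 0.4975 kW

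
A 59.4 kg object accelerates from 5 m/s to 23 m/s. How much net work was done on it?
W = ΔKE = ½m(v₂² − v₁²) = ½(59.4)(23² − 5²) = 14968.8 J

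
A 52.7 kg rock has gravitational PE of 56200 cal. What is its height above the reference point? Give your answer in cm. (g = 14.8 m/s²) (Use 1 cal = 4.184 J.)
Convert to SI: m = 52.7 kg, PE = 235141 J
h = PE/(mg) = 235141/(52.7·14.8) = 301.478 m = 30150 cm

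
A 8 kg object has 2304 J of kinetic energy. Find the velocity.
v = √(2·KE/m) = √(2·2304/8) = 24.0 m/s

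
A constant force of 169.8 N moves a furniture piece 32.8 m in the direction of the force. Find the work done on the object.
W = F·d = (169.8)(32.8) = 5569 J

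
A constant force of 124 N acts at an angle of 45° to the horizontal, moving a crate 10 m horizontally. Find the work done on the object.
W = F·d·cosθ = (124)(10)cos(45°) = 876.8 J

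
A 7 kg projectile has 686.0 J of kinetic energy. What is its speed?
v = √(2·KE/m) = √(2·686.0/7) = 14.0 m/s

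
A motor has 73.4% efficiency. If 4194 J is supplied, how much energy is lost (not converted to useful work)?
W_lost = W_in(1 − η) = 4194·(1 − 0.734) = 1116 J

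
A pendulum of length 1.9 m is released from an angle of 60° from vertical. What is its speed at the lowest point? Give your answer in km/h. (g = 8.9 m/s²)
h = L(1 − cosθ) = 1.9(1 − cos60°) = 0.95 m
v = √(2gh) = √(2·8.9·0.95) = 4.11218 m/s = 14.8 km/h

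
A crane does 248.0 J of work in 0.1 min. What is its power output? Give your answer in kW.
Convert to SI: W = 248.0 J, t = 6.0 s
P = W/t = 248.0/6.0 = 41.3333 W = 0.04133 kW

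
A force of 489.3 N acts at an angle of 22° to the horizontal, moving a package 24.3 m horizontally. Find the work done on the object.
W = F·d·cosθ = (489.3)(24.3)cos(22°) = 11020 J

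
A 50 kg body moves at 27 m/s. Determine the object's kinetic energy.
KE = ½mv² = ½(50)(27)² = 18225.0 J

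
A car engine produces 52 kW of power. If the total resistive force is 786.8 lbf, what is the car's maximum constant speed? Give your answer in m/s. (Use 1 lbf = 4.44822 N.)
Convert to SI: F = 3499.86 N
P = Fv ⇒ v = P/F = 52000 W/3499.86 N = 14.86 m/s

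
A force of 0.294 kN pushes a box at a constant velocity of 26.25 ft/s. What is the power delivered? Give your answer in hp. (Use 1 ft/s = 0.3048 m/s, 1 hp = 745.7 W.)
Convert to SI: F = 294.0 N, v = 8.001 m/s
P = Fv = (294.0)(8.001) = 2352.29 W = 3.154 hp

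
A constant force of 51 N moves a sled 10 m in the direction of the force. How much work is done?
W = F·d = (51)(10) = 510.0 J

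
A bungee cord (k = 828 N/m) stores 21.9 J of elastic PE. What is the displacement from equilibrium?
x = √(2·PE/k) = √(2·21.9/828) = 0.23 m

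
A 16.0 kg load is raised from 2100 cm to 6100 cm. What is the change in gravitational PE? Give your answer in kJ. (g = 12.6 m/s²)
Convert to SI: m = 16.0 kg, Δh = 40.0 m
ΔPE = mgΔh = (16.0)(12.6)(40.0) = 8064.0 J = 8.064 kJ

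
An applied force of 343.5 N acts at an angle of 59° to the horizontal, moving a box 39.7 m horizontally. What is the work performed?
W = F·d·cosθ = (343.5)(39.7)cos(59°) = 7024 J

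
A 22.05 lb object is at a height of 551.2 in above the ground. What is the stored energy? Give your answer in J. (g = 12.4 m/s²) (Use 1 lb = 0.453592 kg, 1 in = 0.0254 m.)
Convert to SI: m = 10.0017 kg, h = 14.0005 m
PE = mgh = (10.0017)(12.4)(14.0005) = 1736 J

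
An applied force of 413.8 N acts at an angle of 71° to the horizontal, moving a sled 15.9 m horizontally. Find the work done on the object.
W = F·d·cosθ = (413.8)(15.9)cos(71°) = 2142 J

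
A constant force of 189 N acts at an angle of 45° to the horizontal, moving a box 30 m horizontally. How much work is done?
W = F·d·cosθ = (189)(30)cos(45°) = 4009 J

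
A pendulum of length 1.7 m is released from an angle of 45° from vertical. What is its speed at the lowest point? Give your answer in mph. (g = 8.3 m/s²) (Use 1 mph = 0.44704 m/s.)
h = L(1 − cosθ) = 1.7(1 − cos45°) = 0.497918 m
v = √(2gh) = √(2·8.3·0.497918) = 2.87497 m/s = 6.431 mph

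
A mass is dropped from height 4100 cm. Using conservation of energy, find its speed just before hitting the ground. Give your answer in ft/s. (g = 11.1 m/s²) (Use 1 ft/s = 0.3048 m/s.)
Convert to SI: h = 41.0 m
mgh = ½mv² ⇒ v = √(2gh) = √(2·11.1·41.0) = 30.1695 m/s = 98.98 ft/s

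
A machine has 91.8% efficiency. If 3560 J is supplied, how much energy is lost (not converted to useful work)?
W_lost = W_in(1 − η) = 3560·(1 − 0.918) = 291.9 J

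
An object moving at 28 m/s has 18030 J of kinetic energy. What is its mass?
m = 2·KE/v² = 2·18030/(28)² = 45.99 kg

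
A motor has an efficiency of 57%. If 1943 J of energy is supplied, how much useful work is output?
W_out = η·W_in = 0.57·1943 = 1107.51 J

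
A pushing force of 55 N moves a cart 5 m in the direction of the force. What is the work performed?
W = F·d = (55)(5) = 275.0 J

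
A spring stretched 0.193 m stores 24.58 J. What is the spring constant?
k = 2·PE/x² = 2·24.58/(0.193)² = 1320 N/m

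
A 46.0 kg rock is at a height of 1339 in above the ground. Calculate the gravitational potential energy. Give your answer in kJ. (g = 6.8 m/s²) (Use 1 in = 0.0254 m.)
Convert to SI: m = 46.0 kg, h = 34.0106 m
PE = mgh = (46.0)(6.8)(34.0106) = 10638.5 J = 10.64 kJ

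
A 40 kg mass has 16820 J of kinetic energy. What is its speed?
v = √(2·KE/m) = √(2·16820/40) = 29.0 m/s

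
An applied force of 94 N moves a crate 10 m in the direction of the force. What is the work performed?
W = F·d = (94)(10) = 940.0 J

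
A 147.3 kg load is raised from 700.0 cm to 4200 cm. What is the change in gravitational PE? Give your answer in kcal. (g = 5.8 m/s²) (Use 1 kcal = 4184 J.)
Convert to SI: m = 147.3 kg, Δh = 35.0 m
ΔPE = mgΔh = (147.3)(5.8)(35.0) = 29901.9 J = 7.147 kcal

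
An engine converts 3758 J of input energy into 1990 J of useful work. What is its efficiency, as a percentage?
η = W_out/W_in = 1990/3758 = 52.95%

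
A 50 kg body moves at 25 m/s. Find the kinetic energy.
KE = ½mv² = ½(50)(25)² = 15625.0 J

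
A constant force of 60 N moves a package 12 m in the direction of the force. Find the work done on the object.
W = F·d = (60)(12) = 720.0 J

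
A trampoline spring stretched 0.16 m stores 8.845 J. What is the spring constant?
k = 2·PE/x² = 2·8.845/(0.16)² = 691.0 N/m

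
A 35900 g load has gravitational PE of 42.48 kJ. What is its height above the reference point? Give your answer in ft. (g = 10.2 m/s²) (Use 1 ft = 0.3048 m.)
Convert to SI: m = 35.9 kg, PE = 42480.0 J
h = PE/(mg) = 42480.0/(35.9·10.2) = 116.009 m = 380.6 ft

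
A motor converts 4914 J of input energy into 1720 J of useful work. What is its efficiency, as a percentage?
η = W_out/W_in = 1720/4914 = 35.0%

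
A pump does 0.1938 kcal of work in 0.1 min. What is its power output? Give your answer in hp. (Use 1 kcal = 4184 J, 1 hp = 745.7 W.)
Convert to SI: W = 810.859 J, t = 6.0 s
P = W/t = 810.859/6.0 = 135.143 W = 0.1812 hp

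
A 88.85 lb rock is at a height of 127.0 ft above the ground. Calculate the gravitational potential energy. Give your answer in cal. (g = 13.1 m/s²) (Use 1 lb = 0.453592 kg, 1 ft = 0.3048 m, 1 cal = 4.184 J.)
Convert to SI: m = 40.3016 kg, h = 38.7096 m
PE = mgh = (40.3016)(13.1)(38.7096) = 20436.8 J = 4885 cal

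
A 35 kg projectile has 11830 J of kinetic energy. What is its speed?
v = √(2·KE/m) = √(2·11830/35) = 26.0 m/s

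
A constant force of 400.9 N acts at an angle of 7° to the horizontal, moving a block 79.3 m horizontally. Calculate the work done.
W = F·d·cosθ = (400.9)(79.3)cos(7°) = 31550 J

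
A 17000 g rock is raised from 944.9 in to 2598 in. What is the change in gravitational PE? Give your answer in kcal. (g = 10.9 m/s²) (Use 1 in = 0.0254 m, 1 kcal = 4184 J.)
Convert to SI: m = 17.0 kg, Δh = 41.9887 m
ΔPE = mgΔh = (17.0)(10.9)(41.9887) = 7780.51 J = 1.86 kcal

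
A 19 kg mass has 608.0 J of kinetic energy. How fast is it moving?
v = √(2·KE/m) = √(2·608.0/19) = 8.0 m/s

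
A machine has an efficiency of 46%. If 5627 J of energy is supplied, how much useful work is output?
W_out = η·W_in = 0.46·5627 = 2588.42 J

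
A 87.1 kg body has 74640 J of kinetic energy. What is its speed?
v = √(2·KE/m) = √(2·74640/87.1) = 41.4 m/s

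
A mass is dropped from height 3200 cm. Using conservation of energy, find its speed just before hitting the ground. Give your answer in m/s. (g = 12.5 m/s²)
Convert to SI: h = 32.0 m
mgh = ½mv² ⇒ v = √(2gh) = √(2·12.5·32.0) = 28.28 m/s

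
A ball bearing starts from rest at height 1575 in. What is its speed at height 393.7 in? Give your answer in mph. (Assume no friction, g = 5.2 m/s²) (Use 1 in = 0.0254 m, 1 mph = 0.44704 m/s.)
Convert to SI: h₁−h₂ = 30.005 m
mgh₁ = mgh₂ + ½mv² ⇒ v = √(2g(h₁−h₂)) = √(2·5.2·30.005) = 17.665 m/s = 39.52 mph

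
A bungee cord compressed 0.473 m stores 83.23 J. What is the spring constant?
k = 2·PE/x² = 2·83.23/(0.473)² = 744.0 N/m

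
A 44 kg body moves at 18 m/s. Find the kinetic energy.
KE = ½mv² = ½(44)(18)² = 7128.0 J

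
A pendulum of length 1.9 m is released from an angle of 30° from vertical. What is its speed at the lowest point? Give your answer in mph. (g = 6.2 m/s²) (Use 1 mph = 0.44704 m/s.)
h = L(1 − cosθ) = 1.9(1 − cos30°) = 0.254552 m
v = √(2gh) = √(2·6.2·0.254552) = 1.77664 m/s = 3.974 mph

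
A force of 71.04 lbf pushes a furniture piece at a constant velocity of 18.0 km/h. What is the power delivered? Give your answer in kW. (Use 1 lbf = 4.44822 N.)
Convert to SI: F = 316.002 N, v = 5.0 m/s
P = Fv = (316.002)(5.0) = 1580.01 W = 1.58 kW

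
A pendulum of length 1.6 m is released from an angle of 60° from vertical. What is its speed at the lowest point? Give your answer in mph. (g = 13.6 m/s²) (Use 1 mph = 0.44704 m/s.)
h = L(1 − cosθ) = 1.6(1 − cos60°) = 0.8 m
v = √(2gh) = √(2·13.6·0.8) = 4.66476 m/s = 10.43 mph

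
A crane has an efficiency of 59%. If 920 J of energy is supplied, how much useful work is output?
W_out = η·W_in = 0.59·920 = 542.8 J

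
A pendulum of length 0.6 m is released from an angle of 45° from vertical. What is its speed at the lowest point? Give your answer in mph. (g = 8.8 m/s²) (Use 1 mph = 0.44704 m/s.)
h = L(1 − cosθ) = 0.6(1 − cos45°) = 0.175736 m
v = √(2gh) = √(2·8.8·0.175736) = 1.75868 m/s = 3.934 mph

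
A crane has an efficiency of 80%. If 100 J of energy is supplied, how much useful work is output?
W_out = η·W_in = 0.8·100 = 80.0 J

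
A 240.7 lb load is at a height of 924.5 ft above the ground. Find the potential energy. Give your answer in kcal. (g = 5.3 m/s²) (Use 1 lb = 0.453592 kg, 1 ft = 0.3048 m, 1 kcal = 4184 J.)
Convert to SI: m = 109.18 kg, h = 281.788 m
PE = mgh = (109.18)(5.3)(281.788) = 163057 J = 38.97 kcal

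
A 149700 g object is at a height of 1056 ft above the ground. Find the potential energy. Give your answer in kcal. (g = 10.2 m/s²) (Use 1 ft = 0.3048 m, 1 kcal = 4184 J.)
Convert to SI: m = 149.7 kg, h = 321.869 m
PE = mgh = (149.7)(10.2)(321.869) = 491474 J = 117.5 kcal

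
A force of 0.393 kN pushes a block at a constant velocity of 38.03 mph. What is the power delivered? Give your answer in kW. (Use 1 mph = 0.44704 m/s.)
Convert to SI: F = 393.0 N, v = 17.0009 m/s
P = Fv = (393.0)(17.0009) = 6681.37 W = 6.681 kW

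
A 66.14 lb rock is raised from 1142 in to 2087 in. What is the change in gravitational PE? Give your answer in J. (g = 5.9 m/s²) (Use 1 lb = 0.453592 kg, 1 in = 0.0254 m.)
Convert to SI: m = 30.0006 kg, Δh = 24.003 m
ΔPE = mgΔh = (30.0006)(5.9)(24.003) = 4249 J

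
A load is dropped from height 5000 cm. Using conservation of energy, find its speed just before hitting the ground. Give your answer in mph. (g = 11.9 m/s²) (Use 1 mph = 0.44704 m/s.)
Convert to SI: h = 50.0 m
mgh = ½mv² ⇒ v = √(2gh) = √(2·11.9·50.0) = 34.4964 m/s = 77.17 mph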